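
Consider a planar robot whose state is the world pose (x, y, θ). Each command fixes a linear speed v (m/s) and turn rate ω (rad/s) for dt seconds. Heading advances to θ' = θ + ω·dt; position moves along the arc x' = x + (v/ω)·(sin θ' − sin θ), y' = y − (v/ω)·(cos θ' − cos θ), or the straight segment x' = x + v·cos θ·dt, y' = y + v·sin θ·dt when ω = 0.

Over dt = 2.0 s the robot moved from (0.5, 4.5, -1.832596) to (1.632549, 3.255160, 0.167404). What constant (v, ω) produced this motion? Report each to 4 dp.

Δθ = 0.167404 − -1.832596 = 2.000000
ω = Δθ/dt = 2.000000/2.0 = 1.0000
R = −Δy/(cos θ' − cos θ) = 1.0000
v = R·ω = 1.0000·1.0000 = 1.0000

v = 1.0000, ω = 1.0000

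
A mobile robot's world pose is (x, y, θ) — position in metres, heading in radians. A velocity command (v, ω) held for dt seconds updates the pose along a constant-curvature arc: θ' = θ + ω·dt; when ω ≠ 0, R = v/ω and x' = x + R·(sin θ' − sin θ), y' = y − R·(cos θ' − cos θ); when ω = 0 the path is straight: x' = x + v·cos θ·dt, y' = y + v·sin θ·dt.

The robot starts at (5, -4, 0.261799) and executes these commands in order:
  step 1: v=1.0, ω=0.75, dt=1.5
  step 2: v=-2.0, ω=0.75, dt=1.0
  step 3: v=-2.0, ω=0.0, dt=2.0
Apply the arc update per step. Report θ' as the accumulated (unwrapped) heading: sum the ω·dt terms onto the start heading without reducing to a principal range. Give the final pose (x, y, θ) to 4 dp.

(8.4816, -8.2502, 2.1368)

step 1: θ'=1.3868 (R=1.3333) → pose (5.9657, -2.9560, 1.3868)
step 2: θ'=2.1368 (R=-2.6667) → pose (6.3366, -4.8740, 2.1368)
step 3: θ'=2.1368 (straight) → pose (8.4816, -8.2502, 2.1368)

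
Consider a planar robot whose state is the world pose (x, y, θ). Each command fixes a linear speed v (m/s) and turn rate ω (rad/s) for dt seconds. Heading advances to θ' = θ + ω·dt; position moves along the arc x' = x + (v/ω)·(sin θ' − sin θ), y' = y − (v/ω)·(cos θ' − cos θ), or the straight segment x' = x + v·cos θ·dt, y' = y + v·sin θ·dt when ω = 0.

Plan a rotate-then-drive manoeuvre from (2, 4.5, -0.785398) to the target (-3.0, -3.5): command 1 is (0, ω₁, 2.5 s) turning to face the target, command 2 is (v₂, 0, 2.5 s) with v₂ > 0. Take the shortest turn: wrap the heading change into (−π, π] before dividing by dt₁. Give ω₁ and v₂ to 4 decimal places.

heading to target = atan2(-3.5−4.5, -3−2) = -2.1294
Δθ = wrap(-2.1294 − -0.7854) = -1.3440; ω₁ = Δθ/dt₁ = -0.5376
distance = √((-3−2)² + (-3.5−4.5)²) = 9.4340; v₂ = distance/dt₂ = 3.7736

ω₁ = -0.5376, v₂ = 3.7736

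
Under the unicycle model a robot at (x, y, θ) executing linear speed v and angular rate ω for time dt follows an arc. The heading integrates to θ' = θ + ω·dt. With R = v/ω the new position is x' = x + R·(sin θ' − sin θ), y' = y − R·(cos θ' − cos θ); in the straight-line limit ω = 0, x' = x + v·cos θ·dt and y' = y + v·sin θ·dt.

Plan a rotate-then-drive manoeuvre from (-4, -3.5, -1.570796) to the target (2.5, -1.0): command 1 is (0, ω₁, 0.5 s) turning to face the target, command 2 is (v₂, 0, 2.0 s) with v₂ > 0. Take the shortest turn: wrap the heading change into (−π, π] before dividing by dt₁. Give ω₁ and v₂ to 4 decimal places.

heading to target = atan2(-1−-3.5, 2.5−-4) = 0.3672
Δθ = wrap(0.3672 − -1.5708) = 1.9380; ω₁ = Δθ/dt₁ = 3.8759
distance = √((2.5−-4)² + (-1−-3.5)²) = 6.9642; v₂ = distance/dt₂ = 3.4821

ω₁ = 3.8759, v₂ = 3.4821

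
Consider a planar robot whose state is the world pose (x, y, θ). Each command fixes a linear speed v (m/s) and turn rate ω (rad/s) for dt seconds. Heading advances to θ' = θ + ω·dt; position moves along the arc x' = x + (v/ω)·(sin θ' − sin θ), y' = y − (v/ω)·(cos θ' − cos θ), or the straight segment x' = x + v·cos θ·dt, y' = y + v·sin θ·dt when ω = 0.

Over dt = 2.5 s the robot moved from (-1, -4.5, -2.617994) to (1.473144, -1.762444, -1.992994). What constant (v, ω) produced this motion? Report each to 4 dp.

Δθ = -1.992994 − -2.617994 = 0.625000
ω = Δθ/dt = 0.625000/2.5 = 0.2500
R = −Δy/(cos θ' − cos θ) = -6.0000
v = R·ω = -6.0000·0.2500 = -1.5000

v = -1.5000, ω = 0.2500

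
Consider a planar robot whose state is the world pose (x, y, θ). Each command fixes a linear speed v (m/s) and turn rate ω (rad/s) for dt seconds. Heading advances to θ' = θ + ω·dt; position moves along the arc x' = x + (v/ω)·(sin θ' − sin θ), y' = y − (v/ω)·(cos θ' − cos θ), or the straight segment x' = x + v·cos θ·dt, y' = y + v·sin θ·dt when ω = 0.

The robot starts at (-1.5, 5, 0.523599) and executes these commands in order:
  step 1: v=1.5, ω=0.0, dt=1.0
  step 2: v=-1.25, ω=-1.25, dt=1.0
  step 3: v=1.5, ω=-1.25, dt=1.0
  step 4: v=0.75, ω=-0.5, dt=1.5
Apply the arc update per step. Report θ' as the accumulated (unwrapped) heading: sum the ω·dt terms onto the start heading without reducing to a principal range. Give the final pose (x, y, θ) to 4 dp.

(-1.8328, 3.7172, -2.7264)

step 1: θ'=0.5236 (straight) → pose (-0.2010, 5.7500, 0.5236)
step 2: θ'=-0.7264 (R=1.0000) → pose (-1.3651, 5.8685, -0.7264)
step 3: θ'=-1.9764 (R=-1.2000) → pose (-1.0595, 4.4979, -1.9764)
step 4: θ'=-2.7264 (R=-1.5000) → pose (-1.8328, 3.7172, -2.7264)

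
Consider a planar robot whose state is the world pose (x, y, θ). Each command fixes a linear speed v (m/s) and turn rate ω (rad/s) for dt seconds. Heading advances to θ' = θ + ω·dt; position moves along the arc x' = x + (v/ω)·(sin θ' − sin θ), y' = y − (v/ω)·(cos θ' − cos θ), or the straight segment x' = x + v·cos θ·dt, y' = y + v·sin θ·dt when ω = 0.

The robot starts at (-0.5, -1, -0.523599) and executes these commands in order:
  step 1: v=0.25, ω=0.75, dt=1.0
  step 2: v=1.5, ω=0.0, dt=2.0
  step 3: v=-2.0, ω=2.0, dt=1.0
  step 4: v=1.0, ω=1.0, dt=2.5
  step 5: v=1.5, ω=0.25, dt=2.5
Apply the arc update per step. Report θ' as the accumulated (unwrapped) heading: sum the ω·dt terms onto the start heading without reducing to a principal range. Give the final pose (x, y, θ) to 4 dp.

(1.4874, -6.0649, 5.3514)

step 1: θ'=0.2264 (R=0.3333) → pose (-0.2585, -1.0362, 0.2264)
step 2: θ'=0.2264 (straight) → pose (2.6649, -0.3627, 0.2264)
step 3: θ'=2.2264 (R=-1.0000) → pose (2.0967, -1.9469, 2.2264)
step 4: θ'=4.7264 (R=1.0000) → pose (0.3041, -2.5705, 4.7264)
step 5: θ'=5.3514 (R=6.0000) → pose (1.4874, -6.0649, 5.3514)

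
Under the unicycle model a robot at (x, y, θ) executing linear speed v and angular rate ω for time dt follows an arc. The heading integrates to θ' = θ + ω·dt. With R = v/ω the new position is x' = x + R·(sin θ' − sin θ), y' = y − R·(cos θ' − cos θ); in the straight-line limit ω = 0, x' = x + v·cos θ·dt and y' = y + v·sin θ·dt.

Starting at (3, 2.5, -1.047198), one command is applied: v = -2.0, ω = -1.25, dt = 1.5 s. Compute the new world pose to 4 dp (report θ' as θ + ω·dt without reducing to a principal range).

θ' = -1.0472 + -1.25·1.5 = -2.9222
R = v/ω = -2.0/-1.25 = 1.6000
x' = 3 + 1.6000·(sin -2.9222 − sin -1.0472) = 4.0374
y' = 2.5 − 1.6000·(cos -2.9222 − cos -1.0472) = 4.8616

(4.0374, 4.8616, -2.9222)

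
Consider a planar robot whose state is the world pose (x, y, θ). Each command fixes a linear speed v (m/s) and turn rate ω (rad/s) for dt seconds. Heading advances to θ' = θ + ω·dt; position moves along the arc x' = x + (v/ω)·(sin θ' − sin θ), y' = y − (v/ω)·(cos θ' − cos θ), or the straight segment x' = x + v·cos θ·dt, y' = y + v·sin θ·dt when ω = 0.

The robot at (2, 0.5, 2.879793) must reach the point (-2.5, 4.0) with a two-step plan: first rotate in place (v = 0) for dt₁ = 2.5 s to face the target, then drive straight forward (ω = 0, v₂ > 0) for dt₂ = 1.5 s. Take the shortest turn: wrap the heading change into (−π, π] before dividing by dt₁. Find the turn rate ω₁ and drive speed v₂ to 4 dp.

ω₁ = -0.1597, v₂ = 3.8006

heading to target = atan2(4−0.5, -2.5−2) = 2.4805
Δθ = wrap(2.4805 − 2.8798) = -0.3992; ω₁ = Δθ/dt₁ = -0.1597
distance = √((-2.5−2)² + (4−0.5)²) = 5.7009; v₂ = distance/dt₂ = 3.8006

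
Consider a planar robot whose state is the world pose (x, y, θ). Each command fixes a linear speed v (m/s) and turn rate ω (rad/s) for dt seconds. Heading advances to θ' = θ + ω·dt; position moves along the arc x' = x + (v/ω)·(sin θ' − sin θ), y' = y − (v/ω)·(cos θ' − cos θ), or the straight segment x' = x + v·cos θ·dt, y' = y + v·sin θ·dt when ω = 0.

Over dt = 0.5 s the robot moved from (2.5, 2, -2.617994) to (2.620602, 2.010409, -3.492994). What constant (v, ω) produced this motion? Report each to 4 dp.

Δθ = -3.492994 − -2.617994 = -0.875000
ω = Δθ/dt = -0.875000/0.5 = -1.7500
R = Δx/(sin θ' − sin θ) = 0.1429
v = R·ω = 0.1429·-1.7500 = -0.2500

v = -0.2500, ω = -1.7500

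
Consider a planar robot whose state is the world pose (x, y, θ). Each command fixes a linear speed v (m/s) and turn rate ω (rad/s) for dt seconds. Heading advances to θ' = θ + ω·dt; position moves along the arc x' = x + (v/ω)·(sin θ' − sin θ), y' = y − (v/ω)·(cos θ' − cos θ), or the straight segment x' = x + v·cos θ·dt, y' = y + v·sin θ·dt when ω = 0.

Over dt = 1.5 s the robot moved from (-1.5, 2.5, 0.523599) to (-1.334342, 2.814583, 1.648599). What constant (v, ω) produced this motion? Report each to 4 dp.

Δθ = 1.648599 − 0.523599 = 1.125000
ω = Δθ/dt = 1.125000/1.5 = 0.7500
R = −Δy/(cos θ' − cos θ) = 0.3333
v = R·ω = 0.3333·0.7500 = 0.2500

v = 0.2500, ω = 0.7500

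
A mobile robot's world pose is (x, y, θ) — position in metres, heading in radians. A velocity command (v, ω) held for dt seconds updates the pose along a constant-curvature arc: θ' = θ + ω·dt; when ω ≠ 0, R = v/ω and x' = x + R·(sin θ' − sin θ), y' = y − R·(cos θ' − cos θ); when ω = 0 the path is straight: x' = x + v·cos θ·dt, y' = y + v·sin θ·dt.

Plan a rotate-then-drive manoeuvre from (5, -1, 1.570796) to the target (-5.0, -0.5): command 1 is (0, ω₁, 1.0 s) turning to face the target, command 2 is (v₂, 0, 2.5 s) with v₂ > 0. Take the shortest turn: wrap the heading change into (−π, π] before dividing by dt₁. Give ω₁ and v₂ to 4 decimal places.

heading to target = atan2(-0.5−-1, -5−5) = 3.0916
Δθ = wrap(3.0916 − 1.5708) = 1.5208; ω₁ = Δθ/dt₁ = 1.5208
distance = √((-5−5)² + (-0.5−-1)²) = 10.0125; v₂ = distance/dt₂ = 4.0050

ω₁ = 1.5208, v₂ = 4.0050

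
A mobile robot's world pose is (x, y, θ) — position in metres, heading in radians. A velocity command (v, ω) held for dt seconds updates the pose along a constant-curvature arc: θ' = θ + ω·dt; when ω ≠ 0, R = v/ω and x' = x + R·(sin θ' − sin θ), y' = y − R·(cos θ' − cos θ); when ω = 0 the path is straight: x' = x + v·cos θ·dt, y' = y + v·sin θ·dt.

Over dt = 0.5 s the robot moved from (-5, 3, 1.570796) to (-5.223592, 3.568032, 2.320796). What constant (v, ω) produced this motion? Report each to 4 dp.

Δθ = 2.320796 − 1.570796 = 0.750000
ω = Δθ/dt = 0.750000/0.5 = 1.5000
R = −Δy/(cos θ' − cos θ) = 0.8333
v = R·ω = 0.8333·1.5000 = 1.2500

v = 1.2500, ω = 1.5000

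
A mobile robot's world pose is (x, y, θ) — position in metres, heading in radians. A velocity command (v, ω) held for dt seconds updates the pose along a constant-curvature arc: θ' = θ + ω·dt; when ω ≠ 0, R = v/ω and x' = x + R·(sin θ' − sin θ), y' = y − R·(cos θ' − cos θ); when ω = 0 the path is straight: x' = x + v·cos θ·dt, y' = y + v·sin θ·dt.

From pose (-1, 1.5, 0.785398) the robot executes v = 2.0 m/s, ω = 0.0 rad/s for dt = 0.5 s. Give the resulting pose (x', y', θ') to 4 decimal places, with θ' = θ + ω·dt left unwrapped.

θ' = 0.7854 + 0.0·0.5 = 0.7854
ω = 0 → straight: x' = -1 + 2.0·cos(0.7854)·0.5 = -0.2929
y' = 1.5 + 2.0·sin(0.7854)·0.5 = 2.2071

(-0.2929, 2.2071, 0.7854)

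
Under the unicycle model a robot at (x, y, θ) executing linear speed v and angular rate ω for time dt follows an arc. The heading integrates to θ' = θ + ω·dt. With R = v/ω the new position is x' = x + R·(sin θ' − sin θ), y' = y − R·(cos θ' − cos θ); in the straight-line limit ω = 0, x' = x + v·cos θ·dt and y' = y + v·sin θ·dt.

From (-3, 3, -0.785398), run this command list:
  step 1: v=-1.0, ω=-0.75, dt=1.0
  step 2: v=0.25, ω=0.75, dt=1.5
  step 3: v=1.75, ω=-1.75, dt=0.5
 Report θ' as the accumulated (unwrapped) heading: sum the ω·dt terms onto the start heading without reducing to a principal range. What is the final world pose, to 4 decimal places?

(-2.6290, 2.9663, -1.2854)

step 1: θ'=-1.5354 (R=1.3333) → pose (-3.3897, 3.8956, -1.5354)
step 2: θ'=-0.4104 (R=0.3333) → pose (-3.1896, 3.6018, -0.4104)
step 3: θ'=-1.2854 (R=-1.0000) → pose (-2.6290, 2.9663, -1.2854)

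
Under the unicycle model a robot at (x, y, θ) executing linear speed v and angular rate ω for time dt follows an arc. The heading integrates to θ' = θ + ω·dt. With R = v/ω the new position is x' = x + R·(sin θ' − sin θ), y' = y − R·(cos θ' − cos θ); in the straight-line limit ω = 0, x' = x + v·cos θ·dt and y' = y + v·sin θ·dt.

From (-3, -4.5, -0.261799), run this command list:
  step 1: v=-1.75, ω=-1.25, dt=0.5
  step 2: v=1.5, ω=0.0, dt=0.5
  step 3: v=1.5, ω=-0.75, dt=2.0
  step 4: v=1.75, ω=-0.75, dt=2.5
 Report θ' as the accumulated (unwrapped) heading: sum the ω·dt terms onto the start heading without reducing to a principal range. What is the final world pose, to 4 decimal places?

step 1: θ'=-0.8868 (R=1.4000) → pose (-3.7227, -4.0324, -0.8868)
step 2: θ'=-0.8868 (straight) → pose (-3.2488, -4.6136, -0.8868)
step 3: θ'=-2.3868 (R=-2.0000) → pose (-3.4286, -7.3343, -2.3868)
step 4: θ'=-4.2618 (R=-2.3333) → pose (-7.1277, -6.6508, -4.2618)

(-7.1277, -6.6508, -4.2618)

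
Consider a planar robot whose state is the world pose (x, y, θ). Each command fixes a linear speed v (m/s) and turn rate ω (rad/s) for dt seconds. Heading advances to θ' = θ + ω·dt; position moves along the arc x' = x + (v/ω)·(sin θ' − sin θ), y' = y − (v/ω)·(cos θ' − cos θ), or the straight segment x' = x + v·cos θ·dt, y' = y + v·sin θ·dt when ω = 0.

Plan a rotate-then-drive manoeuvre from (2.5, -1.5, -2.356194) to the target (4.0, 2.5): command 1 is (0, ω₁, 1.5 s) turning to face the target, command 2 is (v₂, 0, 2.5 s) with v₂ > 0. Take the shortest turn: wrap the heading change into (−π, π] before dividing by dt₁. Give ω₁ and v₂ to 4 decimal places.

heading to target = atan2(2.5−-1.5, 4−2.5) = 1.2120
Δθ = wrap(1.2120 − -2.3562) = -2.7150; ω₁ = Δθ/dt₁ = -1.8100
distance = √((4−2.5)² + (2.5−-1.5)²) = 4.2720; v₂ = distance/dt₂ = 1.7088

ω₁ = -1.8100, v₂ = 1.7088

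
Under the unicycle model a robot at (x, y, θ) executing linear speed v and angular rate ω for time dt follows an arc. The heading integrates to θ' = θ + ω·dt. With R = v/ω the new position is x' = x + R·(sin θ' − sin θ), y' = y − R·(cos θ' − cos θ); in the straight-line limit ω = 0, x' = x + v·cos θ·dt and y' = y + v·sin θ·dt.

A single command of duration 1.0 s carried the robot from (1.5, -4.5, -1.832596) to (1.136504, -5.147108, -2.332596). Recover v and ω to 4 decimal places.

v = 0.7500, ω = -0.5000

Δθ = -2.332596 − -1.832596 = -0.500000
ω = Δθ/dt = -0.500000/1.0 = -0.5000
R = −Δy/(cos θ' − cos θ) = -1.5000
v = R·ω = -1.5000·-0.5000 = 0.7500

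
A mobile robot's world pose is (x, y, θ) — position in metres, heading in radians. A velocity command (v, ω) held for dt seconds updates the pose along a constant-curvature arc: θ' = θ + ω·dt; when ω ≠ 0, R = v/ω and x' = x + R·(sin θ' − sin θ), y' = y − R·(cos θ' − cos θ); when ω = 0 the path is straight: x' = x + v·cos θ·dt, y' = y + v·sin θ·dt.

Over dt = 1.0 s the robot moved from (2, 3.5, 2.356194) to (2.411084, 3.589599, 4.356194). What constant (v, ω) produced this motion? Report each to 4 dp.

Δθ = 4.356194 − 2.356194 = 2.000000
ω = Δθ/dt = 2.000000/1.0 = 2.0000
R = Δx/(sin θ' − sin θ) = -0.2500
v = R·ω = -0.2500·2.0000 = -0.5000

v = -0.5000, ω = 2.0000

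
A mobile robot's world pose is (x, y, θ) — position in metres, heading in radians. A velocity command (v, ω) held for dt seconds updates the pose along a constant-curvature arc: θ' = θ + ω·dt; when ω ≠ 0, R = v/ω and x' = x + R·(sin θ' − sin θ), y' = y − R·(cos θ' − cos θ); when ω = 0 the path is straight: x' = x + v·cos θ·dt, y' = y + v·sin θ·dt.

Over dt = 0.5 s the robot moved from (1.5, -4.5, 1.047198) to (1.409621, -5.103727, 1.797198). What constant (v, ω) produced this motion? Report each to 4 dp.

v = -1.2500, ω = 1.5000

Δθ = 1.797198 − 1.047198 = 0.750000
ω = Δθ/dt = 0.750000/0.5 = 1.5000
R = −Δy/(cos θ' − cos θ) = -0.8333
v = R·ω = -0.8333·1.5000 = -1.2500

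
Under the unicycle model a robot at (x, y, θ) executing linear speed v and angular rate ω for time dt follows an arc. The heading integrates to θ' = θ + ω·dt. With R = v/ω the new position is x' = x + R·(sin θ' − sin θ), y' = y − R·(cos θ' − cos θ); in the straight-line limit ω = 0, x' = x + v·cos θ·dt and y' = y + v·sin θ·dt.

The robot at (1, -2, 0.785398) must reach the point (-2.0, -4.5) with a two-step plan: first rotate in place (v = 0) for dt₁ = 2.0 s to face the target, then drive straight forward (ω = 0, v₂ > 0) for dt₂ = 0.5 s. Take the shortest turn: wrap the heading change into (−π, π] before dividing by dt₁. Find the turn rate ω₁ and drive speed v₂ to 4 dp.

heading to target = atan2(-4.5−-2, -2−1) = -2.4469
Δθ = wrap(-2.4469 − 0.7854) = 3.0509; ω₁ = Δθ/dt₁ = 1.5255
distance = √((-2−1)² + (-4.5−-2)²) = 3.9051; v₂ = distance/dt₂ = 7.8102

ω₁ = 1.5255, v₂ = 7.8102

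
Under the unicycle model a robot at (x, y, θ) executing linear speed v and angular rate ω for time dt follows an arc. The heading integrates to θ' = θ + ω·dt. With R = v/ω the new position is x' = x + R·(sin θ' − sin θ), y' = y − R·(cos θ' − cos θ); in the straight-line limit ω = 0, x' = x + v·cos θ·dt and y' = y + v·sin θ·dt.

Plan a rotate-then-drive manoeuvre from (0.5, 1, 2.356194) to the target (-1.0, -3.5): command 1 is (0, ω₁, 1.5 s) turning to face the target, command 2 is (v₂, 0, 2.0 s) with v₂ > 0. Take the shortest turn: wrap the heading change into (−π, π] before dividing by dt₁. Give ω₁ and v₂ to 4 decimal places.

heading to target = atan2(-3.5−1, -1−0.5) = -1.8925
Δθ = wrap(-1.8925 − 2.3562) = 2.0344; ω₁ = Δθ/dt₁ = 1.3563
distance = √((-1−0.5)² + (-3.5−1)²) = 4.7434; v₂ = distance/dt₂ = 2.3717

ω₁ = 1.3563, v₂ = 2.3717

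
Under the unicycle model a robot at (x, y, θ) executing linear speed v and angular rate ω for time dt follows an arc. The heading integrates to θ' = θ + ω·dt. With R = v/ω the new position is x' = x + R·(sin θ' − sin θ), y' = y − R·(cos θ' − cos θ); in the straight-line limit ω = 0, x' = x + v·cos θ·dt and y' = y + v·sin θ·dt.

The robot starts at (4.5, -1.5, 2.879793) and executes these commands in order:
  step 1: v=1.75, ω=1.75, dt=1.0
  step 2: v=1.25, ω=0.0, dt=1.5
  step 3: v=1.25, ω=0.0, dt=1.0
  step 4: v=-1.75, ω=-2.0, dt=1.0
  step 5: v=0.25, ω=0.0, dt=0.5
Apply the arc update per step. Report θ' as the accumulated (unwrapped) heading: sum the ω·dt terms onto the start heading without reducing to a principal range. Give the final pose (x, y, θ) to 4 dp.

(4.1783, -4.7459, 2.6298)

step 1: θ'=4.6298 (R=1.0000) → pose (3.2446, -2.3834, 4.6298)
step 2: θ'=4.6298 (straight) → pose (3.0899, -4.2520, 4.6298)
step 3: θ'=4.6298 (straight) → pose (2.9868, -5.4978, 4.6298)
step 4: θ'=2.6298 (R=0.8750) → pose (4.2873, -4.8071, 2.6298)
step 5: θ'=2.6298 (straight) → pose (4.1783, -4.7459, 2.6298)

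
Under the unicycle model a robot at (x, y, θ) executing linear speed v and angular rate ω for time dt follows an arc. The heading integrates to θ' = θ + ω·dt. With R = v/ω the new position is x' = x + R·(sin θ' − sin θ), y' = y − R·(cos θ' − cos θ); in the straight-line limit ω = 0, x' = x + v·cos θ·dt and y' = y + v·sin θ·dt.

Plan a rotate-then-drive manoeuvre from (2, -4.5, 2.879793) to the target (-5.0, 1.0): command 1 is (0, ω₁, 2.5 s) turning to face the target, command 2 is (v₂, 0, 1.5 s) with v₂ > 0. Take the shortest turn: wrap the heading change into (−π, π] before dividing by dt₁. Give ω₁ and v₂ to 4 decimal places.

heading to target = atan2(1−-4.5, -5−2) = 2.4756
Δθ = wrap(2.4756 − 2.8798) = -0.4042; ω₁ = Δθ/dt₁ = -0.1617
distance = √((-5−2)² + (1−-4.5)²) = 8.9022; v₂ = distance/dt₂ = 5.9348

ω₁ = -0.1617, v₂ = 5.9348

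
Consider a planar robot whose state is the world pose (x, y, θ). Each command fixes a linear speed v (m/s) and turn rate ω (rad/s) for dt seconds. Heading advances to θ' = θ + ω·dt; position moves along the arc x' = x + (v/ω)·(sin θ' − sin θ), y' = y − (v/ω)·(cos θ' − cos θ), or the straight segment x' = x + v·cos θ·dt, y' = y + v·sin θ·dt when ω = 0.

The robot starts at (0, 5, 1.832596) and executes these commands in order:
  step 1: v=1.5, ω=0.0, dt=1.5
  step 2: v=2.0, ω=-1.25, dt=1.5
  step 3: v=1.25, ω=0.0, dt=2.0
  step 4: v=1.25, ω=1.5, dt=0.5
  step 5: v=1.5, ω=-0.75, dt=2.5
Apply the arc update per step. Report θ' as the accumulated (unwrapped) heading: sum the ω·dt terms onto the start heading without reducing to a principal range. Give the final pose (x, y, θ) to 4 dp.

step 1: θ'=1.8326 (straight) → pose (-0.5823, 7.1733, 1.8326)
step 2: θ'=-0.0424 (R=-1.6000) → pose (1.0310, 9.1860, -0.0424)
step 3: θ'=-0.0424 (straight) → pose (3.5287, 9.0800, -0.0424)
step 4: θ'=0.7076 (R=0.8333) → pose (4.1057, 9.2793, 0.7076)
step 5: θ'=-1.1674 (R=-2.0000) → pose (7.2452, 8.5446, -1.1674)

(7.2452, 8.5446, -1.1674)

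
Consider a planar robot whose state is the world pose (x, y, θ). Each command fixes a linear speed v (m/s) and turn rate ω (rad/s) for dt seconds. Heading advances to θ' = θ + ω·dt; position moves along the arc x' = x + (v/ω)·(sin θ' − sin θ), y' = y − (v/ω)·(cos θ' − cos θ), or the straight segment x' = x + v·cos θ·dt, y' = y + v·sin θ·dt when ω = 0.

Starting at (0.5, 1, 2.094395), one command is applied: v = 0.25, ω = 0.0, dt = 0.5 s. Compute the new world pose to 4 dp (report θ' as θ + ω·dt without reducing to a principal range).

θ' = 2.0944 + 0.0·0.5 = 2.0944
ω = 0 → straight: x' = 0.5 + 0.25·cos(2.0944)·0.5 = 0.4375
y' = 1 + 0.25·sin(2.0944)·0.5 = 1.1083

(0.4375, 1.1083, 2.0944)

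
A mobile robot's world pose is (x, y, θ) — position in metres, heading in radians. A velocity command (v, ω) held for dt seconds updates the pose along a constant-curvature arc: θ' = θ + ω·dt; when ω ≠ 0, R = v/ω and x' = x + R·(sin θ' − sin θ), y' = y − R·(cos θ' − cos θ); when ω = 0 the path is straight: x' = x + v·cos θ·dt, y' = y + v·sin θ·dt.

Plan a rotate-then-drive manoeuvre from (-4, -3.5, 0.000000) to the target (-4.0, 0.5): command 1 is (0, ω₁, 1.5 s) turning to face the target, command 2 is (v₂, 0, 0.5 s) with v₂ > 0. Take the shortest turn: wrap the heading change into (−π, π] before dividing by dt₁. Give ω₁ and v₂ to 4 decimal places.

ω₁ = 1.0472, v₂ = 8.0000

heading to target = atan2(0.5−-3.5, -4−-4) = 1.5708
Δθ = wrap(1.5708 − 0.0000) = 1.5708; ω₁ = Δθ/dt₁ = 1.0472
distance = √((-4−-4)² + (0.5−-3.5)²) = 4.0000; v₂ = distance/dt₂ = 8.0000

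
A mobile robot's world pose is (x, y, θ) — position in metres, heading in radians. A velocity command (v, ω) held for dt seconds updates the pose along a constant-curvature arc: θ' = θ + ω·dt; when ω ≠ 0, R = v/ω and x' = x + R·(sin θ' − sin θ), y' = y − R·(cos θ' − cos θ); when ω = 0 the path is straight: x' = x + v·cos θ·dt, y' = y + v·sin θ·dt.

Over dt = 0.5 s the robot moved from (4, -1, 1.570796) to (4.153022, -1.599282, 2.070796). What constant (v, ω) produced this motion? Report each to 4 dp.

v = -1.2500, ω = 1.0000

Δθ = 2.070796 − 1.570796 = 0.500000
ω = Δθ/dt = 0.500000/0.5 = 1.0000
R = −Δy/(cos θ' − cos θ) = -1.2500
v = R·ω = -1.2500·1.0000 = -1.2500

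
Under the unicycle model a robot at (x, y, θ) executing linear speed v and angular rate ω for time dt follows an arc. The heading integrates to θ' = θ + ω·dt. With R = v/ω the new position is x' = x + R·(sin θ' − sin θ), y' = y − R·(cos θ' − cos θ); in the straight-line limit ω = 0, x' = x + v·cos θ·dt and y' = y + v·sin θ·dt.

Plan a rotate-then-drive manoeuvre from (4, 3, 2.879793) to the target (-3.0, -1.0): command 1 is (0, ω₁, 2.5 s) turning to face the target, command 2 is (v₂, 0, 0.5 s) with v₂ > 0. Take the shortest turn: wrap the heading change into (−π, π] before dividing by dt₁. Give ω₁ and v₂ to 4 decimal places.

heading to target = atan2(-1−3, -3−4) = -2.6224
Δθ = wrap(-2.6224 − 2.8798) = 0.7809; ω₁ = Δθ/dt₁ = 0.3124
distance = √((-3−4)² + (-1−3)²) = 8.0623; v₂ = distance/dt₂ = 16.1245

ω₁ = 0.3124, v₂ = 16.1245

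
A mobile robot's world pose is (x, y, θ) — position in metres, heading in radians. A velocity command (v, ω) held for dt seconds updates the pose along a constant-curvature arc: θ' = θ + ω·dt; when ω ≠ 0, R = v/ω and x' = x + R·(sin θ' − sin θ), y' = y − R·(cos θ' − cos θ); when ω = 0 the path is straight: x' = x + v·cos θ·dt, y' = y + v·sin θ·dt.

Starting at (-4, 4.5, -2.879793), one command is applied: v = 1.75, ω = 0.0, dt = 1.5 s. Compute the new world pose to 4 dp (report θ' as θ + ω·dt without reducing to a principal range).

(-6.5356, 3.8206, -2.8798)

θ' = -2.8798 + 0.0·1.5 = -2.8798
ω = 0 → straight: x' = -4 + 1.75·cos(-2.8798)·1.5 = -6.5356
y' = 4.5 + 1.75·sin(-2.8798)·1.5 = 3.8206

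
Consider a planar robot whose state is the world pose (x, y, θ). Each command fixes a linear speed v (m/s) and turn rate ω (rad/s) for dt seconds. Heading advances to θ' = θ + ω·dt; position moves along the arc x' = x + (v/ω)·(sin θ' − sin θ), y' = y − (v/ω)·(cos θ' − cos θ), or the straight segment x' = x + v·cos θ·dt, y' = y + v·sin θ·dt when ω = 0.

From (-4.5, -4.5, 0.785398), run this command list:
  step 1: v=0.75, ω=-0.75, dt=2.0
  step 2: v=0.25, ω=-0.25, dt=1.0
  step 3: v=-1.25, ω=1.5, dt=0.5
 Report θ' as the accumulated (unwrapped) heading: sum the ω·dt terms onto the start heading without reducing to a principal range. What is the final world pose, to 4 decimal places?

(-3.4785, -4.2979, -0.2146)

step 1: θ'=-0.7146 (R=-1.0000) → pose (-3.1376, -4.4518, -0.7146)
step 2: θ'=-0.9646 (R=-1.0000) → pose (-2.9711, -4.6374, -0.9646)
step 3: θ'=-0.2146 (R=-0.8333) → pose (-3.4785, -4.2979, -0.2146)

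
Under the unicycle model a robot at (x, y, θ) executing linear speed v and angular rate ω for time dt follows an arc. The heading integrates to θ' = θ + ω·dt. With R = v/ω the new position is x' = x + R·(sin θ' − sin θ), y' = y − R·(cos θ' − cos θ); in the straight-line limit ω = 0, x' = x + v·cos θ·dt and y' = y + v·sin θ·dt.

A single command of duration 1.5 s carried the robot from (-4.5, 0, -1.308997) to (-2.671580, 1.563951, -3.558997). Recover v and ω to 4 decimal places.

Δθ = -3.558997 − -1.308997 = -2.250000
ω = Δθ/dt = -2.250000/1.5 = -1.5000
R = Δx/(sin θ' − sin θ) = 1.3333
v = R·ω = 1.3333·-1.5000 = -2.0000

v = -2.0000, ω = -1.5000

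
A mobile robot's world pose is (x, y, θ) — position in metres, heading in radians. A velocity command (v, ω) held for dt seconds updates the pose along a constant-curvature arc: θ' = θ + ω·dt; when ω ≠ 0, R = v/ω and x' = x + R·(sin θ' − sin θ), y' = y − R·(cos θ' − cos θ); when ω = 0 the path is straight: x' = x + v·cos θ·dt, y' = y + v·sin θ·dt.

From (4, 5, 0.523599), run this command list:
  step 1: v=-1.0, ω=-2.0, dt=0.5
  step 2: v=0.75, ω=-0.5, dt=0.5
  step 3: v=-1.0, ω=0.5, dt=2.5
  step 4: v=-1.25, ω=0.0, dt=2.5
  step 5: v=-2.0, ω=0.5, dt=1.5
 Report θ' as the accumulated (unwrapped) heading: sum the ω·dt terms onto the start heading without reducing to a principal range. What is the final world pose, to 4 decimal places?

(-3.0302, 1.1587, 1.2736)

step 1: θ'=-0.4764 (R=0.5000) → pose (3.5207, 4.9887, -0.4764)
step 2: θ'=-0.7264 (R=-1.5000) → pose (3.8291, 4.7771, -0.7264)
step 3: θ'=0.5236 (R=-2.0000) → pose (1.5007, 5.0140, 0.5236)
step 4: θ'=0.5236 (straight) → pose (-1.2056, 3.4515, 0.5236)
step 5: θ'=1.2736 (R=-4.0000) → pose (-3.0302, 1.1587, 1.2736)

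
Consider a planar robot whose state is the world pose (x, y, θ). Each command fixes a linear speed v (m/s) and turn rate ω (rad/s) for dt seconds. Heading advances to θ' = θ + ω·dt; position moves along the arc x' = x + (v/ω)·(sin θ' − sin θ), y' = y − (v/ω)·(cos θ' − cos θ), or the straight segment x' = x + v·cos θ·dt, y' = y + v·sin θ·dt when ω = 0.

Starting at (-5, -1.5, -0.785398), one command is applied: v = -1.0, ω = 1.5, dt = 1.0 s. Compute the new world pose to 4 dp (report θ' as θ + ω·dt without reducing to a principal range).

(-5.9083, -1.4678, 0.7146)

θ' = -0.7854 + 1.5·1.0 = 0.7146
R = v/ω = -1.0/1.5 = -0.6667
x' = -5 + -0.6667·(sin 0.7146 − sin -0.7854) = -5.9083
y' = -1.5 − -0.6667·(cos 0.7146 − cos -0.7854) = -1.4678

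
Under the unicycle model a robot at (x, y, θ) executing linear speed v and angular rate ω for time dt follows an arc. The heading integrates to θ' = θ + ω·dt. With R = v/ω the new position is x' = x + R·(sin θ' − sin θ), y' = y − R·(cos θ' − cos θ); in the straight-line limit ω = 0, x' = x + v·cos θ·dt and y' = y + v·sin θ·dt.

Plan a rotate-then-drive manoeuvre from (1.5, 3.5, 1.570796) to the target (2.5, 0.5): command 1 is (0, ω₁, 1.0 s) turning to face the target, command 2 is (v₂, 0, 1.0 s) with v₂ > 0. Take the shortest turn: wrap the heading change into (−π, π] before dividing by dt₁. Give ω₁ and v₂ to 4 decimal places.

ω₁ = -2.8198, v₂ = 3.1623

heading to target = atan2(0.5−3.5, 2.5−1.5) = -1.2490
Δθ = wrap(-1.2490 − 1.5708) = -2.8198; ω₁ = Δθ/dt₁ = -2.8198
distance = √((2.5−1.5)² + (0.5−3.5)²) = 3.1623; v₂ = distance/dt₂ = 3.1623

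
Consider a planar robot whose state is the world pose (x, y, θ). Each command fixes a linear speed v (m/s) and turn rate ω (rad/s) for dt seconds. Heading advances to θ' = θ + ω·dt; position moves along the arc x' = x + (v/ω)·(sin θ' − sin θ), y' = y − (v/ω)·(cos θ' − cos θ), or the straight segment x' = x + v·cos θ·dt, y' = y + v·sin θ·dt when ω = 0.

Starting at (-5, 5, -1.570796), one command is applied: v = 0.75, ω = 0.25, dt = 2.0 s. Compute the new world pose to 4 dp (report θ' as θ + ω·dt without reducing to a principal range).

(-4.6327, 3.5617, -1.0708)

θ' = -1.5708 + 0.25·2.0 = -1.0708
R = v/ω = 0.75/0.25 = 3.0000
x' = -5 + 3.0000·(sin -1.0708 − sin -1.5708) = -4.6327
y' = 5 − 3.0000·(cos -1.0708 − cos -1.5708) = 3.5617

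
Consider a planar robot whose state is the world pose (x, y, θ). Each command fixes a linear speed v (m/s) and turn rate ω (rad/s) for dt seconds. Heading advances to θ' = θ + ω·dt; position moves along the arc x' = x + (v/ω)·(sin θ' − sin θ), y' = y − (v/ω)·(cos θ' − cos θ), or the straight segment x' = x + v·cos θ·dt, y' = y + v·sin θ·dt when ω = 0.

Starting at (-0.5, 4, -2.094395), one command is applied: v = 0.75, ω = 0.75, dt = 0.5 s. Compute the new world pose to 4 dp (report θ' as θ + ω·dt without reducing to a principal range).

(-0.6230, 3.6481, -1.7194)

θ' = -2.0944 + 0.75·0.5 = -1.7194
R = v/ω = 0.75/0.75 = 1.0000
x' = -0.5 + 1.0000·(sin -1.7194 − sin -2.0944) = -0.6230
y' = 4 − 1.0000·(cos -1.7194 − cos -2.0944) = 3.6481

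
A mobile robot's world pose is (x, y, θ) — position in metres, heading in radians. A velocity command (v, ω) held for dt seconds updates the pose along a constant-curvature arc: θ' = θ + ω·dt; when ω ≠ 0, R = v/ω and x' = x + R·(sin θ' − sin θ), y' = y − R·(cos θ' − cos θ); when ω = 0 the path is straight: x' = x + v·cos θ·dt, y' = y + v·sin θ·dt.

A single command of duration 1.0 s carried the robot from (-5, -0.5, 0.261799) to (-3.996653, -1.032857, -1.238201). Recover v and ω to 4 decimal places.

Δθ = -1.238201 − 0.261799 = -1.500000
ω = Δθ/dt = -1.500000/1.0 = -1.5000
R = Δx/(sin θ' − sin θ) = -0.8333
v = R·ω = -0.8333·-1.5000 = 1.2500

v = 1.2500, ω = -1.5000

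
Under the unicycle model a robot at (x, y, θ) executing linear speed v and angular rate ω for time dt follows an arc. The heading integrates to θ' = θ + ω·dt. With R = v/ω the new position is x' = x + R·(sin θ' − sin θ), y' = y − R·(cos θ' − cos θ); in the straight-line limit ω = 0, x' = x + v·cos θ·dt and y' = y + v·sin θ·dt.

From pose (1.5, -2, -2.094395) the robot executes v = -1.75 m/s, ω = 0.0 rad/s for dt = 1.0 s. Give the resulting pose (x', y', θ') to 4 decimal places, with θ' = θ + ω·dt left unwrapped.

(2.3750, -0.4845, -2.0944)

θ' = -2.0944 + 0.0·1.0 = -2.0944
ω = 0 → straight: x' = 1.5 + -1.75·cos(-2.0944)·1.0 = 2.3750
y' = -2 + -1.75·sin(-2.0944)·1.0 = -0.4845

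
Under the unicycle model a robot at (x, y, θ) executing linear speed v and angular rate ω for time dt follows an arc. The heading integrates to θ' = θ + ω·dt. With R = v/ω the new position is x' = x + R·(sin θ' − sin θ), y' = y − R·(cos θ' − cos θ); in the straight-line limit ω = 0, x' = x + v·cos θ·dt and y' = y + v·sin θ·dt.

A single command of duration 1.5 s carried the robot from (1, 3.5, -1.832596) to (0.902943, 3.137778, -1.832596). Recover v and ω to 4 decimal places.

Δθ = -1.832596 − -1.832596 = 0.000000
ω = Δθ/dt = 0.000000/1.5 = 0.0000
ω = 0 → v = (Δx·cos θ + Δy·sin θ)/dt = 0.2500

v = 0.2500, ω = 0.0000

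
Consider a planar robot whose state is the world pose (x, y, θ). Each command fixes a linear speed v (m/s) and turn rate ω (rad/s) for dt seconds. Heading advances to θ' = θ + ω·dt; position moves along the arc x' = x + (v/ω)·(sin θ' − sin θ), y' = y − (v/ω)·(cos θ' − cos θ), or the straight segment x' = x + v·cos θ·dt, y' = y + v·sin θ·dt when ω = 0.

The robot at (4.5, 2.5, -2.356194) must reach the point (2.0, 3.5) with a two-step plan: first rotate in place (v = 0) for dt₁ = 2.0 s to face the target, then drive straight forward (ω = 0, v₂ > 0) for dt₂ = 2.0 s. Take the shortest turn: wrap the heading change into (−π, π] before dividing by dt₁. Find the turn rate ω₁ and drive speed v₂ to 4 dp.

ω₁ = -0.5830, v₂ = 1.3463

heading to target = atan2(3.5−2.5, 2−4.5) = 2.7611
Δθ = wrap(2.7611 − -2.3562) = -1.1659; ω₁ = Δθ/dt₁ = -0.5830
distance = √((2−4.5)² + (3.5−2.5)²) = 2.6926; v₂ = distance/dt₂ = 1.3463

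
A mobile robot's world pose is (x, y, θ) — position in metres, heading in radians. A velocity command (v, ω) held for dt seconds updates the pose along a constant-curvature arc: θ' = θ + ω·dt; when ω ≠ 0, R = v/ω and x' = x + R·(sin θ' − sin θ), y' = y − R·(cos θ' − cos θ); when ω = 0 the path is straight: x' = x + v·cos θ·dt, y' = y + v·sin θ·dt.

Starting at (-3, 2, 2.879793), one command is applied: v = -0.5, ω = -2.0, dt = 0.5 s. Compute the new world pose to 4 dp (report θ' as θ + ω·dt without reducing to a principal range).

θ' = 2.8798 + -2.0·0.5 = 1.8798
R = v/ω = -0.5/-2.0 = 0.2500
x' = -3 + 0.2500·(sin 1.8798 − sin 2.8798) = -2.8265
y' = 2 − 0.2500·(cos 1.8798 − cos 2.8798) = 1.8345

(-2.8265, 1.8345, 1.8798)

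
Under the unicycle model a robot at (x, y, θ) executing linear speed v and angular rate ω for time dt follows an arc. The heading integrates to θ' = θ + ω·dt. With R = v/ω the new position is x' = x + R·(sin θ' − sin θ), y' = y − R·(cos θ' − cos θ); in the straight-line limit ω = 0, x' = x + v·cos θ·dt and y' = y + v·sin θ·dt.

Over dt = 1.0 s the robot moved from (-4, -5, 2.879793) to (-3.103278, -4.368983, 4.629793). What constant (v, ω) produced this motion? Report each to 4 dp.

v = -1.2500, ω = 1.7500

Δθ = 4.629793 − 2.879793 = 1.750000
ω = Δθ/dt = 1.750000/1.0 = 1.7500
R = Δx/(sin θ' − sin θ) = -0.7143
v = R·ω = -0.7143·1.7500 = -1.2500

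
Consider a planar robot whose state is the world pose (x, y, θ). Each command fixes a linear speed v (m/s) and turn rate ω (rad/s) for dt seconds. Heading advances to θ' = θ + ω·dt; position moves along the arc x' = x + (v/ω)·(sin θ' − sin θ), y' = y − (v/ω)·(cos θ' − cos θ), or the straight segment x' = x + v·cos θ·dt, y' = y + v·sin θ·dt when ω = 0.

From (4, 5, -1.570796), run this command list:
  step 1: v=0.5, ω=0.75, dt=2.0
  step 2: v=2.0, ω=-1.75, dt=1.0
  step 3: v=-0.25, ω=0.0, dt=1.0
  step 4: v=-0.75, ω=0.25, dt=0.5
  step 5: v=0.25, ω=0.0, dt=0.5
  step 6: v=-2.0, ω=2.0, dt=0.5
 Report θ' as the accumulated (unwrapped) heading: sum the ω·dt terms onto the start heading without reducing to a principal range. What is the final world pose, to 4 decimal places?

(5.4109, 4.2909, -0.6958)

step 1: θ'=-0.0708 (R=0.6667) → pose (4.6195, 4.3350, -0.0708)
step 2: θ'=-1.8208 (R=-1.1429) → pose (5.6460, 2.9123, -1.8208)
step 3: θ'=-1.8208 (straight) → pose (5.7078, 3.1545, -1.8208)
step 4: θ'=-1.6958 (R=-3.0000) → pose (5.7777, 3.5227, -1.6958)
step 5: θ'=-1.6958 (straight) → pose (5.7621, 3.3987, -1.6958)
step 6: θ'=-0.6958 (R=-1.0000) → pose (5.4109, 4.2909, -0.6958)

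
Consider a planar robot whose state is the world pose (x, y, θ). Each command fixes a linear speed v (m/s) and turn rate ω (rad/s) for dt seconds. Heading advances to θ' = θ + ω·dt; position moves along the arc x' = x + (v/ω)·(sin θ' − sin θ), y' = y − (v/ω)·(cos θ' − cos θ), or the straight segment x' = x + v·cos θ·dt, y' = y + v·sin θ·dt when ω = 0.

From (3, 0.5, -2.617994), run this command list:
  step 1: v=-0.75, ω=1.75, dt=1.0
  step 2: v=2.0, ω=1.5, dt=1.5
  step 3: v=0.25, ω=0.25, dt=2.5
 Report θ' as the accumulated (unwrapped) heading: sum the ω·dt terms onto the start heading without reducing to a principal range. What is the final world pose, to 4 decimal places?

step 1: θ'=-0.8680 (R=-0.4286) → pose (3.1127, 1.1482, -0.8680)
step 2: θ'=1.3820 (R=1.3333) → pose (5.4397, 1.7597, 1.3820)
step 3: θ'=2.0070 (R=1.0000) → pose (5.3639, 2.3699, 2.0070)

(5.3639, 2.3699, 2.0070)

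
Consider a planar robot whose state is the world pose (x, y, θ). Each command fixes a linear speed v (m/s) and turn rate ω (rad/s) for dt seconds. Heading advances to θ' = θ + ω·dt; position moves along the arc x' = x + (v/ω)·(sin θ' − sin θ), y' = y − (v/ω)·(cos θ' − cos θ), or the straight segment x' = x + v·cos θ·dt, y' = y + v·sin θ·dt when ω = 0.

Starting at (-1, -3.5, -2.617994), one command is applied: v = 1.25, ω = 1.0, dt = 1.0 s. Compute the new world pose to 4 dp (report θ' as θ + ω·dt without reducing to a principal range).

θ' = -2.6180 + 1.0·1.0 = -1.6180
R = v/ω = 1.25/1.0 = 1.2500
x' = -1 + 1.2500·(sin -1.6180 − sin -2.6180) = -1.6236
y' = -3.5 − 1.2500·(cos -1.6180 − cos -2.6180) = -4.5236

(-1.6236, -4.5236, -1.6180)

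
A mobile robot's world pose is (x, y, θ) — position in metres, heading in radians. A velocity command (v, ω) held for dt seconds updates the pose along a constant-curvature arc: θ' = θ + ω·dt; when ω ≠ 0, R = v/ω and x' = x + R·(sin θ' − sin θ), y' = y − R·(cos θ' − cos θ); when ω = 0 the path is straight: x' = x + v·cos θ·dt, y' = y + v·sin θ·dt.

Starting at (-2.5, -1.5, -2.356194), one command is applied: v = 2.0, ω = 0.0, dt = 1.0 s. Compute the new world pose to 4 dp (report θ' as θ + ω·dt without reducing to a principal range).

(-3.9142, -2.9142, -2.3562)

θ' = -2.3562 + 0.0·1.0 = -2.3562
ω = 0 → straight: x' = -2.5 + 2.0·cos(-2.3562)·1.0 = -3.9142
y' = -1.5 + 2.0·sin(-2.3562)·1.0 = -2.9142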